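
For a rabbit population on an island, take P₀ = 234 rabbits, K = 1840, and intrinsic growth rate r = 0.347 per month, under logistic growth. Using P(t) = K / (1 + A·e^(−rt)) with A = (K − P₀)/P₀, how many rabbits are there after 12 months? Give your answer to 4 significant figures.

≈ 1,663 rabbits

A = (1840 − 234)/234 = 6.86325
P(12) = 1840 / (1 + 6.86325·e^(−0.347·12)) = 1840 / (1 + 6.86325·0.015545)
= 1840 / 1.10669 ≈ 1662.61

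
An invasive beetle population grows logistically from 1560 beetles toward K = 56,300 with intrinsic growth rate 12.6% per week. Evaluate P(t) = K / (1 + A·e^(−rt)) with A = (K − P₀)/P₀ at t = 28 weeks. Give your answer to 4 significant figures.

A = (56300 − 1560)/1560 = 35.08974
P(28) = 56300 / (1 + 35.08974·e^(−0.126·28)) = 56300 / (1 + 35.08974·0.029364)
= 56300 / 2.03036 ≈ 27729.06

≈ 27,730 beetles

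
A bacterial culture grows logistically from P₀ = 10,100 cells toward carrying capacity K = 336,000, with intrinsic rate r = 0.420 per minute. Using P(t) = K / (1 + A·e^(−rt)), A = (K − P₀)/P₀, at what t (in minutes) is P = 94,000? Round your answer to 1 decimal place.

t ≈ 6.0 minutes

A = (336000 − 10100)/10100 = 32.26733
94000 = 336000/(1 + 32.26733·e^(−0.42t)) → 1 + 32.26733·e^(−0.42t) = 3.57447
e^(−0.42t) = 0.079786 → t = ln(12.53359)/0.42 = 2.52841/0.42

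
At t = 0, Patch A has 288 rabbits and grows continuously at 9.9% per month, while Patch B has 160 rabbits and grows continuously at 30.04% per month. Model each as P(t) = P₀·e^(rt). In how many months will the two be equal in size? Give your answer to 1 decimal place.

288·e^(0.099t) = 160·e^(0.3004t)
288/160 = e^((0.3004 − 0.099)t) → ln(1.8) = 0.2014·t
t = 0.58779 / 0.2014

t ≈ 2.9 months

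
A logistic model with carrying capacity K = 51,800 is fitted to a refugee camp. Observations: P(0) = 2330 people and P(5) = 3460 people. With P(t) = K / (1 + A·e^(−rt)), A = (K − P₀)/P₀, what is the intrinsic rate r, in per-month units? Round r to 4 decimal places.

r ≈ 0.0837 per month

A = (51800 − 2330)/2330 = 21.23176
3460 = 51800/(1 + 21.23176·e^(−r·5)) → e^(−5r) = (14.9711 − 1)/21.23176 = 0.658028
r = −ln(0.658028)/5 = 0.41851/5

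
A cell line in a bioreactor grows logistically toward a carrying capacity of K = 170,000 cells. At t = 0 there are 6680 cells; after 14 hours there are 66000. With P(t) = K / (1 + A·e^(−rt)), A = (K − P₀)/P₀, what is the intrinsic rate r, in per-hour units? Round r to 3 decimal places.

A = (170000 − 6680)/6680 = 24.4491
66000 = 170000/(1 + 24.4491·e^(−r·14)) → e^(−14r) = (2.57576 − 1)/24.4491 = 0.064451
r = −ln(0.064451)/14 = 2.74186/14

r ≈ 0.196 per hour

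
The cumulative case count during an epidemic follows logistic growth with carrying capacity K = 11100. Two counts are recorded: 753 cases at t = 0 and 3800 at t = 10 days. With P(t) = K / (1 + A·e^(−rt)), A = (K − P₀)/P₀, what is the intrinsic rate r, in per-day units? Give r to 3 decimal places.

r ≈ 0.197 per day

A = (11100 − 753)/753 = 13.74104
3800 = 11100/(1 + 13.74104·e^(−r·10)) → e^(−10r) = (2.92105 − 1)/13.74104 = 0.139804
r = −ln(0.139804)/10 = 1.96751/10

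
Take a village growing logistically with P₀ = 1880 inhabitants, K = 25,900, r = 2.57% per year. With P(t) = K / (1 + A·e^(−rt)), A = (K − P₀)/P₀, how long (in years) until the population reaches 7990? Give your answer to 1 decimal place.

t ≈ 67.7 years

A = (25900 − 1880)/1880 = 12.7766
7990 = 25900/(1 + 12.7766·e^(−0.0257t)) → 1 + 12.7766·e^(−0.0257t) = 3.24155
e^(−0.0257t) = 0.175442 → t = ln(5.69989)/0.0257 = 1.74045/0.0257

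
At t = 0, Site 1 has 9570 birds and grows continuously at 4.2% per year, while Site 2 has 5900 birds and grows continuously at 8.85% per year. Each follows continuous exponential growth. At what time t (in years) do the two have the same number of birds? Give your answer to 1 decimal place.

9570·e^(0.042t) = 5900·e^(0.0885t)
9570/5900 = e^((0.0885 − 0.042)t) → ln(1.62203) = 0.0465·t
t = 0.48368 / 0.0465

t ≈ 10.4 years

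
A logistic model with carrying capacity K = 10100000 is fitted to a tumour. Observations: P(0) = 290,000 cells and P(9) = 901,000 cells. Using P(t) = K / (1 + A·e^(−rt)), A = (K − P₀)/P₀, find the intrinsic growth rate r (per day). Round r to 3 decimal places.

A = (10100000 − 290000)/290000 = 33.82759
901000 = 10100000/(1 + 33.82759·e^(−r·9)) → e^(−9r) = (11.20977 − 1)/33.82759 = 0.301818
r = −ln(0.301818)/9 = 1.19793/9

r ≈ 0.133 per day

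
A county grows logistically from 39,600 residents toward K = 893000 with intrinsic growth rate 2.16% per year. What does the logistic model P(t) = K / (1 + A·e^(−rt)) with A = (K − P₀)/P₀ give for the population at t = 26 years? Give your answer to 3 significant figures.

≈ 67,200 residents

A = (893000 − 39600)/39600 = 21.55051
P(26) = 893000 / (1 + 21.55051·e^(−0.0216·26)) = 893000 / (1 + 21.55051·0.570296)
= 893000 / 13.29016 ≈ 67192.55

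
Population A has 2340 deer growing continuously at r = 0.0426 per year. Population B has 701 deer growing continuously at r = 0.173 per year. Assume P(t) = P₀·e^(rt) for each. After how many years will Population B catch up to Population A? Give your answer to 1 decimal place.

t ≈ 9.2 years

2340·e^(0.0426t) = 701·e^(0.173t)
2340/701 = e^((0.173 − 0.0426)t) → ln(3.33809) = 0.1304·t
t = 1.2054 / 0.1304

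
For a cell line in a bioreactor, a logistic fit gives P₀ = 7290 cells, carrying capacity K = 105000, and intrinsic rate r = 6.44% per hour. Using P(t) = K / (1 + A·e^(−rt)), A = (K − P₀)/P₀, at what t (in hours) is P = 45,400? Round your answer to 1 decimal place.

A = (105000 − 7290)/7290 = 13.40329
45400 = 105000/(1 + 13.40329·e^(−0.0644t)) → 1 + 13.40329·e^(−0.0644t) = 2.31278
e^(−0.0644t) = 0.097944 → t = ln(10.20989)/0.0644 = 2.32336/0.0644

t ≈ 36.1 hours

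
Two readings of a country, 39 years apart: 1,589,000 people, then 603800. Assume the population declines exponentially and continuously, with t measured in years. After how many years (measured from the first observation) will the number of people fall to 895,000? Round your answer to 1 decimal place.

r = ln(603800/1589000) / 39 ≈ -0.024811 per year
t = ln(895000/1589000) / r = -0.57404 / -0.024811 ≈ 23.137

t ≈ 23.1 years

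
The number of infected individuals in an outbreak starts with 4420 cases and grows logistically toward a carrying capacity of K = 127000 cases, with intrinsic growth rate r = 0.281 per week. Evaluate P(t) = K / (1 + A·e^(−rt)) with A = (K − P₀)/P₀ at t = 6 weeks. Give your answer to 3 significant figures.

≈ 20,700 cases

A = (127000 − 4420)/4420 = 27.73303
P(6) = 127000 / (1 + 27.73303·e^(−0.281·6)) = 127000 / (1 + 27.73303·0.185259)
= 127000 / 6.1378 ≈ 20691.47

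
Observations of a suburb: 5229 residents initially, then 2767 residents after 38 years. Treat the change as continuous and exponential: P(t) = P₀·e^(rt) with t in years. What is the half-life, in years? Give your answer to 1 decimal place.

r = ln(2767/5229) / 38 = ln(0.52916) / 38 ≈ -0.016749 per year
half-life = ln 2 / |r| = 0.69315 / 0.016749

half-life ≈ 41.4 years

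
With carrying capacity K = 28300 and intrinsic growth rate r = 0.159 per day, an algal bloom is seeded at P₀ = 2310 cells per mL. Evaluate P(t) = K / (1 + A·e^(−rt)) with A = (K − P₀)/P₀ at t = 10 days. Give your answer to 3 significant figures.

≈ 8,590 cells per mL

A = (28300 − 2310)/2310 = 11.25108
P(10) = 28300 / (1 + 11.25108·e^(−0.159·10)) = 28300 / (1 + 11.25108·0.203926)
= 28300 / 3.29438 ≈ 8590.38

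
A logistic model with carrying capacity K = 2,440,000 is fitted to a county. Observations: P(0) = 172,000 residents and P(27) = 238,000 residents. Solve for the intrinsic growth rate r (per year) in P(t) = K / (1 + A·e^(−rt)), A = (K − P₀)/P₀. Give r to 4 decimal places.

r ≈ 0.0131 per year

A = (2440000 − 172000)/172000 = 13.18605
238000 = 2440000/(1 + 13.18605·e^(−r·27)) → e^(−27r) = (10.2521 − 1)/13.18605 = 0.701658
r = −ln(0.701658)/27 = 0.35431/27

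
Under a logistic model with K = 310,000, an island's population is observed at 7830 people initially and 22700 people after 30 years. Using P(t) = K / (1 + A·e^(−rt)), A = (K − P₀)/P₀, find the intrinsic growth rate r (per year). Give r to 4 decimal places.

r ≈ 0.0372 per year

A = (310000 − 7830)/7830 = 38.59132
22700 = 310000/(1 + 38.59132·e^(−r·30)) → e^(−30r) = (13.65639 − 1)/38.59132 = 0.327959
r = −ln(0.327959)/30 = 1.11487/30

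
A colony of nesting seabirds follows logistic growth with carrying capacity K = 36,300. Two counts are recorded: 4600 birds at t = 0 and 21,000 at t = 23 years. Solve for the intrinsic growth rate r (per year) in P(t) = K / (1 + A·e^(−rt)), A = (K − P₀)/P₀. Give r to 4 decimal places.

r ≈ 0.0977 per year

A = (36300 − 4600)/4600 = 6.8913
21000 = 36300/(1 + 6.8913·e^(−r·23)) → e^(−23r) = (1.72857 − 1)/6.8913 = 0.105723
r = −ln(0.105723)/23 = 2.24693/23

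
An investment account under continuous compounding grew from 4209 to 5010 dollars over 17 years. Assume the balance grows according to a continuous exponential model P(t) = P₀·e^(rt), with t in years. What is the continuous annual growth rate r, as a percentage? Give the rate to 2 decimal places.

5010 = 4209 · e^(r·17)
e^(17r) = 5010/4209 = 1.19031
r = ln(1.19031) / 17 = 0.17421 / 17

r ≈ 1.02% per year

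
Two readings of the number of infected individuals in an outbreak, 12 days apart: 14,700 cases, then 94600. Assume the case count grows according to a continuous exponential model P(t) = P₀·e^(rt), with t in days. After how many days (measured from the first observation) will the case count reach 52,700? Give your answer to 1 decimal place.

t ≈ 8.2 days

r = ln(94600/14700) / 12 ≈ 0.155151 per day
t = ln(52700/14700) / r = 1.27677 / 0.155151 ≈ 8.229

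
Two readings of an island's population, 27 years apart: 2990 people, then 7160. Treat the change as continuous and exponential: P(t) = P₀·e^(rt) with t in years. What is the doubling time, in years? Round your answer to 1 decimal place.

doubling time ≈ 21.4 years

r = ln(7160/2990) / 27 = ln(2.39465) / 27 ≈ 0.032342 per year
doubling time = ln 2 / |r| = 0.69315 / 0.032342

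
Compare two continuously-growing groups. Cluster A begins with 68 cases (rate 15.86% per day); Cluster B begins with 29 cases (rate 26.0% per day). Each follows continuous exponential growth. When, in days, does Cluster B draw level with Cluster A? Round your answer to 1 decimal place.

68·e^(0.1586t) = 29·e^(0.26t)
68/29 = e^((0.26 − 0.1586)t) → ln(2.34483) = 0.1014·t
t = 0.85221 / 0.1014

t ≈ 8.4 days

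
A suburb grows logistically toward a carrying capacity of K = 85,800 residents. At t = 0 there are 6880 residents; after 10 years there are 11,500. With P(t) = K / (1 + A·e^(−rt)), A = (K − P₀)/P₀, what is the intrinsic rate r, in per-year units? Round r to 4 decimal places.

A = (85800 − 6880)/6880 = 11.47093
11500 = 85800/(1 + 11.47093·e^(−r·10)) → e^(−10r) = (7.46087 − 1)/11.47093 = 0.563239
r = −ln(0.563239)/10 = 0.57405/10

r ≈ 0.0574 per year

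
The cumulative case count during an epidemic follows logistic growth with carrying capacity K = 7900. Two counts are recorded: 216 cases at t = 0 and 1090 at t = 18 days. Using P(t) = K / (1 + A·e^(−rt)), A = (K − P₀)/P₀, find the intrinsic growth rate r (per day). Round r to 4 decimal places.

r ≈ 0.0966 per day

A = (7900 − 216)/216 = 35.57407
1090 = 7900/(1 + 35.57407·e^(−r·18)) → e^(−18r) = (7.24771 − 1)/35.57407 = 0.175625
r = −ln(0.175625)/18 = 1.7394/18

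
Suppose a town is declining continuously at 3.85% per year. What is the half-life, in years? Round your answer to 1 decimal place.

half-life ≈ 18.0 years

half-life = ln(2) / |r| = 0.69315 / 0.0385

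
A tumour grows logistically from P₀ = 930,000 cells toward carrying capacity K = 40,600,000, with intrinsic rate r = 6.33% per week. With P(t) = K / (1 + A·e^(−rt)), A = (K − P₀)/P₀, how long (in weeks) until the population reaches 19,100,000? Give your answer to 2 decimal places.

t ≈ 57.42 weeks

A = (40600000 − 930000)/930000 = 42.65591
19100000 = 40600000/(1 + 42.65591·e^(−0.0633t)) → 1 + 42.65591·e^(−0.0633t) = 2.12565
e^(−0.0633t) = 0.026389 → t = ln(37.89432)/0.0633 = 3.6348/0.0633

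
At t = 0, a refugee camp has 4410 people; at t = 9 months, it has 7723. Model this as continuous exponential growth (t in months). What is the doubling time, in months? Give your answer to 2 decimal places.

r = ln(7723/4410) / 9 = ln(1.75125) / 9 ≈ 0.062259 per month
doubling time = ln 2 / |r| = 0.69315 / 0.062259

doubling time ≈ 11.13 months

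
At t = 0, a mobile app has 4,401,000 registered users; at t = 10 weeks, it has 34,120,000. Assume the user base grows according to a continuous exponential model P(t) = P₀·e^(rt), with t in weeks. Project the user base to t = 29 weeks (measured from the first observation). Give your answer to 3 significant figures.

≈ 1,670,000,000 registered users

r = ln(34120000/4401000) / 10 ≈ 0.204805 per week
P(29) = 4401000 · e^(0.204805·29) = 4401000 · 379.68828 ≈ 1671008138.02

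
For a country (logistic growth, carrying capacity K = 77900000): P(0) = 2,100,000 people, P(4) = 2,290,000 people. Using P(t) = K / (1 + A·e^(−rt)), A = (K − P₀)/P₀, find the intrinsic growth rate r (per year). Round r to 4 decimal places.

A = (77900000 − 2100000)/2100000 = 36.09524
2290000 = 77900000/(1 + 36.09524·e^(−r·4)) → e^(−4r) = (34.01747 − 1)/36.09524 = 0.914732
r = −ln(0.914732)/4 = 0.08912/4

r ≈ 0.0223 per year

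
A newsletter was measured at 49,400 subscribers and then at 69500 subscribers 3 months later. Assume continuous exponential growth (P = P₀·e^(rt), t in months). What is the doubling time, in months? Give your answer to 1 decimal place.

r = ln(69500/49400) / 3 = ln(1.40688) / 3 ≈ 0.113792 per month
doubling time = ln 2 / |r| = 0.69315 / 0.113792

doubling time ≈ 6.1 months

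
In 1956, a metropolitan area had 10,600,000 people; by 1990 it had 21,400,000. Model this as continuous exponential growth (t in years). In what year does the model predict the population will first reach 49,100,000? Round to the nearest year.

year 2030

r = ln(21400000/10600000) / 34 = 0.70254/34 ≈ 0.020663 per year
t = ln(49100000/10600000) / r = 1.53301/0.020663 ≈ 74.19 years after 1956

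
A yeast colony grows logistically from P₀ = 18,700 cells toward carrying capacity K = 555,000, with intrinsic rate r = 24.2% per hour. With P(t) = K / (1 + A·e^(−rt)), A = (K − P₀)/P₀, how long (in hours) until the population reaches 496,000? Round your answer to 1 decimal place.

t ≈ 22.7 hours

A = (555000 − 18700)/18700 = 28.67914
496000 = 555000/(1 + 28.67914·e^(−0.242t)) → 1 + 28.67914·e^(−0.242t) = 1.11895
e^(−0.242t) = 0.004148 → t = ln(241.09925)/0.242 = 5.48521/0.242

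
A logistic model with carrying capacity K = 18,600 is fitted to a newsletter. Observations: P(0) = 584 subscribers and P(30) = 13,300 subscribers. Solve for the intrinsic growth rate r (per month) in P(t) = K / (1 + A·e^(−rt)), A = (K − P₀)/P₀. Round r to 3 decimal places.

A = (18600 − 584)/584 = 30.84932
13300 = 18600/(1 + 30.84932·e^(−r·30)) → e^(−30r) = (1.3985 − 1)/30.84932 = 0.012918
r = −ln(0.012918)/30 = 4.34917/30

r ≈ 0.145 per month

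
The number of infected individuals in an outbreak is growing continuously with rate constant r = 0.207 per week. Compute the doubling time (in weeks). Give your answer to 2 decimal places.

doubling time ≈ 3.35 weeks

doubling time = ln(2) / |r| = 0.69315 / 0.207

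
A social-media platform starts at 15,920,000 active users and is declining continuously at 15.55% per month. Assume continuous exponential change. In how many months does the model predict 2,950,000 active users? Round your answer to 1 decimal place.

t ≈ 10.8 months

2950000 = 15920000 · e^(-0.1555·t)
t = ln(2950000/15920000) / -0.1555 = ln(0.1853) / -0.1555 = -1.68577 / -0.1555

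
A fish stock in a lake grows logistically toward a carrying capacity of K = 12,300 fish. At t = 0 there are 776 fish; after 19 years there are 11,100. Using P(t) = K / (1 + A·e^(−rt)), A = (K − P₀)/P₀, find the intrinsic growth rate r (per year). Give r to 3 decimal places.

r ≈ 0.259 per year

A = (12300 − 776)/776 = 14.85052
11100 = 12300/(1 + 14.85052·e^(−r·19)) → e^(−19r) = (1.10811 − 1)/14.85052 = 0.00728
r = −ln(0.00728)/19 = 4.92266/19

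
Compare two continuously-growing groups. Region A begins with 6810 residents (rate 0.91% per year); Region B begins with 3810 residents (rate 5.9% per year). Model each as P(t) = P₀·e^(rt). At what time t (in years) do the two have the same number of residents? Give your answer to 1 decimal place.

t ≈ 11.6 years

6810·e^(0.0091t) = 3810·e^(0.059t)
6810/3810 = e^((0.059 − 0.0091)t) → ln(1.7874) = 0.0499·t
t = 0.58076 / 0.0499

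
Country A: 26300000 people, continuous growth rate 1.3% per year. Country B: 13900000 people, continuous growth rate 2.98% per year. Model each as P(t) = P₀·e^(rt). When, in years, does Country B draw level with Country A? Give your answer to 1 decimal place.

26300000·e^(0.013t) = 13900000·e^(0.0298t)
26300000/13900000 = e^((0.0298 − 0.013)t) → ln(1.89209) = 0.0168·t
t = 0.63768 / 0.0168

t ≈ 38.0 years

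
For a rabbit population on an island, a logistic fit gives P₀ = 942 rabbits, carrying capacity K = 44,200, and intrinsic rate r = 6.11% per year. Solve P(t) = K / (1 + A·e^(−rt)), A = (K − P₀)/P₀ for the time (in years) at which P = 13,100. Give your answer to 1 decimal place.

A = (44200 − 942)/942 = 45.92144
13100 = 44200/(1 + 45.92144·e^(−0.0611t)) → 1 + 45.92144·e^(−0.0611t) = 3.37405
e^(−0.0611t) = 0.051698 → t = ln(19.34312)/0.0611 = 2.96234/0.0611

t ≈ 48.5 years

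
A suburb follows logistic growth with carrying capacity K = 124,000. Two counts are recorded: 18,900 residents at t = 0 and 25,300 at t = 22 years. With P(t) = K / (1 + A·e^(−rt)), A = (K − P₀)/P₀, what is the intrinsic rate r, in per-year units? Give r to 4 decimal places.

r ≈ 0.0161 per year

A = (124000 − 18900)/18900 = 5.56085
25300 = 124000/(1 + 5.56085·e^(−r·22)) → e^(−22r) = (4.90119 − 1)/5.56085 = 0.701545
r = −ln(0.701545)/22 = 0.35447/22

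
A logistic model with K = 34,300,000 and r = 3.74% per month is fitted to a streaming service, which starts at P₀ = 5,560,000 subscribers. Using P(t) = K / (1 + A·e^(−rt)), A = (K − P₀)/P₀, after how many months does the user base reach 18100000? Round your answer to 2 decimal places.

A = (34300000 − 5560000)/5560000 = 5.16906
18100000 = 34300000/(1 + 5.16906·e^(−0.0374t)) → 1 + 5.16906·e^(−0.0374t) = 1.89503
e^(−0.0374t) = 0.173151 → t = ln(5.77531)/0.0374 = 1.75359/0.0374

t ≈ 46.89 months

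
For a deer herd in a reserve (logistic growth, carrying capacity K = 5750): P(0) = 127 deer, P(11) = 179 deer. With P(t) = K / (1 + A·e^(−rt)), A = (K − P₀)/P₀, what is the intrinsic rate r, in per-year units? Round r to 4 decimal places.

r ≈ 0.0320 per year

A = (5750 − 127)/127 = 44.27559
179 = 5750/(1 + 44.27559·e^(−r·11)) → e^(−11r) = (32.12291 − 1)/44.27559 = 0.702936
r = −ln(0.702936)/11 = 0.35249/11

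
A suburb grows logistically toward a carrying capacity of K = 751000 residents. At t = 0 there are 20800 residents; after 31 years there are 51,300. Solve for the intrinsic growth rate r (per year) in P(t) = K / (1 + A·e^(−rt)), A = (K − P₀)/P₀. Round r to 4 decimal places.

A = (751000 − 20800)/20800 = 35.10577
51300 = 751000/(1 + 35.10577·e^(−r·31)) → e^(−31r) = (14.63938 − 1)/35.10577 = 0.388522
r = −ln(0.388522)/31 = 0.9454/31

r ≈ 0.0305 per year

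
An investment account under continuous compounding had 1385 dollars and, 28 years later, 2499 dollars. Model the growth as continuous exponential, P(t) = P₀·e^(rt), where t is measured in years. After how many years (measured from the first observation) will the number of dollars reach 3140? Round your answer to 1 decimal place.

r = ln(2499/1385) / 28 ≈ 0.021078 per year
t = ln(3140/1385) / r = 0.81852 / 0.021078 ≈ 38.833

t ≈ 38.8 years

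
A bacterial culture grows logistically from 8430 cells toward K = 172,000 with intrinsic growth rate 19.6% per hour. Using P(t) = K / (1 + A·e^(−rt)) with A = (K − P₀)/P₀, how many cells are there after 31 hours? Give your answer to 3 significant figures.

A = (172000 − 8430)/8430 = 19.40332
P(31) = 172000 / (1 + 19.40332·e^(−0.196·31)) = 172000 / (1 + 19.40332·0.002297)
= 172000 / 1.04458 ≈ 164660.08

≈ 165,000 cells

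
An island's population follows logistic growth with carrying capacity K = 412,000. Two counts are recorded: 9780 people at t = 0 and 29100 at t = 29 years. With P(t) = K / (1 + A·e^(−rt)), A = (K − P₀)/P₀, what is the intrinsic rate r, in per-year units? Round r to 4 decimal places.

r ≈ 0.0393 per year

A = (412000 − 9780)/9780 = 41.12679
29100 = 412000/(1 + 41.12679·e^(−r·29)) → e^(−29r) = (14.15808 − 1)/41.12679 = 0.319939
r = −ln(0.319939)/29 = 1.13962/29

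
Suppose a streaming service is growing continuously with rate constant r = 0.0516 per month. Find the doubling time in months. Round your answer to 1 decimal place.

doubling time = ln(2) / |r| = 0.69315 / 0.0516

doubling time ≈ 13.4 months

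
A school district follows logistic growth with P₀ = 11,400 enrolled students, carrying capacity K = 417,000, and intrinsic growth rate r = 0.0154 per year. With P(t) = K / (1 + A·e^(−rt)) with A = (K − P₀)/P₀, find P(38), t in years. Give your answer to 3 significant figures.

≈ 20,000 enrolled students

A = (417000 − 11400)/11400 = 35.57895
P(38) = 417000 / (1 + 35.57895·e^(−0.0154·38)) = 417000 / (1 + 35.57895·0.556994)
= 417000 / 20.81728 ≈ 20031.44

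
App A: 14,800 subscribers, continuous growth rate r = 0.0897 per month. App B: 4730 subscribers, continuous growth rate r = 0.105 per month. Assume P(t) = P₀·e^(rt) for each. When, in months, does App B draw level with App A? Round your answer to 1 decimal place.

14800·e^(0.0897t) = 4730·e^(0.105t)
14800/4730 = e^((0.105 − 0.0897)t) → ln(3.12896) = 0.0153·t
t = 1.1407 / 0.0153

t ≈ 74.6 months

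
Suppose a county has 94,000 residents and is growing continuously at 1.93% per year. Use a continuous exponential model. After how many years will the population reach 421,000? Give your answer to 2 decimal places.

421000 = 94000 · e^(0.0193·t)
t = ln(421000/94000) / 0.0193 = ln(4.47872) / 0.0193 = 1.49934 / 0.0193

t ≈ 77.69 years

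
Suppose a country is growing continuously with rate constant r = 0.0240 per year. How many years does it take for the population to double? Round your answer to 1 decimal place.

doubling time ≈ 28.9 years

doubling time = ln(2) / |r| = 0.69315 / 0.024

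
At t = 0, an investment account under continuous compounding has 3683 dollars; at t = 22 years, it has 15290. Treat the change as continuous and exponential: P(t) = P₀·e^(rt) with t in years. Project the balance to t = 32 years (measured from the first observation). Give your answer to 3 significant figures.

r = ln(15290/3683) / 22 ≈ 0.064703 per year
P(32) = 3683 · e^(0.064703·32) = 3683 · 7.92882 ≈ 29201.83

≈ 29,200 dollars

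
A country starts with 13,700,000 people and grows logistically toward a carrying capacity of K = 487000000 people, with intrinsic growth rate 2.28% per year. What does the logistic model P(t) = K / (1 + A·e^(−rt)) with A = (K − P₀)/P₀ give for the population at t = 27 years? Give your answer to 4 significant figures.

A = (487000000 − 13700000)/13700000 = 34.54745
P(27) = 487000000 / (1 + 34.54745·e^(−0.0228·27)) = 487000000 / (1 + 34.54745·0.540317)
= 487000000 / 19.66656 ≈ 24762848.14

≈ 24,760,000 people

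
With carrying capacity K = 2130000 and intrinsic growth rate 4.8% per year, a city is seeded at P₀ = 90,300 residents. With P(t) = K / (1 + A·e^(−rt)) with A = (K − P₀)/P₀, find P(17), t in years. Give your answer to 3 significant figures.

≈ 194,000 residents

A = (2130000 − 90300)/90300 = 22.58804
P(17) = 2130000 / (1 + 22.58804·e^(−0.048·17)) = 2130000 / (1 + 22.58804·0.442197)
= 2130000 / 10.98836 ≈ 193841.46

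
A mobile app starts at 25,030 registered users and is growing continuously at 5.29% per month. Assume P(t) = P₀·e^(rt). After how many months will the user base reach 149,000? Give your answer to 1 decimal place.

149000 = 25030 · e^(0.0529·t)
t = ln(149000/25030) / 0.0529 = ln(5.95286) / 0.0529 = 1.78387 / 0.0529

t ≈ 33.7 months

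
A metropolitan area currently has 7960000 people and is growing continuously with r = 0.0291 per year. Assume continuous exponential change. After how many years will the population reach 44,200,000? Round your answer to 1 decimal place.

t ≈ 58.9 years

44200000 = 7960000 · e^(0.0291·t)
t = ln(44200000/7960000) / 0.0291 = ln(5.55276) / 0.0291 = 1.7143 / 0.0291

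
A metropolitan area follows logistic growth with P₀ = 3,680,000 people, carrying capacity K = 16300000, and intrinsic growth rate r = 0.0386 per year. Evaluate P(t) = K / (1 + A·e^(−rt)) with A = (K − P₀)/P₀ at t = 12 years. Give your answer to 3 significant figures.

A = (16300000 − 3680000)/3680000 = 3.42935
P(12) = 16300000 / (1 + 3.42935·e^(−0.0386·12)) = 16300000 / (1 + 3.42935·0.629267)
= 16300000 / 3.15797 ≈ 5161536.1

≈ 5,160,000 people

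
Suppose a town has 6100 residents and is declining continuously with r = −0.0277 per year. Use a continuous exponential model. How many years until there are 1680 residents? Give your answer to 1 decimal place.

t ≈ 46.6 years

1680 = 6100 · e^(-0.0277·t)
t = ln(1680/6100) / -0.0277 = ln(0.27541) / -0.0277 = -1.28949 / -0.0277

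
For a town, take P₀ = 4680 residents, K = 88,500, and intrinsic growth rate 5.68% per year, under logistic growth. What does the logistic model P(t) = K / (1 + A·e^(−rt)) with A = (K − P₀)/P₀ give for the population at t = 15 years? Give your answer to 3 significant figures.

A = (88500 − 4680)/4680 = 17.91026
P(15) = 88500 / (1 + 17.91026·e^(−0.0568·15)) = 88500 / (1 + 17.91026·0.426561)
= 88500 / 8.63982 ≈ 10243.27

≈ 10,200 residents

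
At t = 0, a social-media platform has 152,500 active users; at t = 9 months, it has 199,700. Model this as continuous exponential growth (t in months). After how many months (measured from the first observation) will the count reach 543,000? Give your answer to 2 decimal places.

t ≈ 42.39 months

r = ln(199700/152500) / 9 ≈ 0.029961 per month
t = ln(543000/152500) / r = 1.26994 / 0.029961 ≈ 42.386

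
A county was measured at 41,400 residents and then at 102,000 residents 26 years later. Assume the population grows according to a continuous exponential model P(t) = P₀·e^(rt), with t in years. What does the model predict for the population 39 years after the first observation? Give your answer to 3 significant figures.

≈ 160,000 residents

r = ln(102000/41400) / 26 ≈ 0.03468 per year
P(39) = 41400 · e^(0.03468·39) = 41400 · 3.86723 ≈ 160103.23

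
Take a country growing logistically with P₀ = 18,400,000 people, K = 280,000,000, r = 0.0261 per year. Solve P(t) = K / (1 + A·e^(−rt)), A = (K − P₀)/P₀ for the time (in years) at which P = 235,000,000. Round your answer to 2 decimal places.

t ≈ 165.03 years

A = (280000000 − 18400000)/18400000 = 14.21739
235000000 = 280000000/(1 + 14.21739·e^(−0.0261t)) → 1 + 14.21739·e^(−0.0261t) = 1.19149
e^(−0.0261t) = 0.013469 → t = ln(74.24638)/0.0261 = 4.30739/0.0261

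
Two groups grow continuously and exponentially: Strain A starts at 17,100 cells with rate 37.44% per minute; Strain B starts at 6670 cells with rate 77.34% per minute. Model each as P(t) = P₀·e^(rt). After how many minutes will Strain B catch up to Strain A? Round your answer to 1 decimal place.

t ≈ 2.4 minutes

17100·e^(0.3744t) = 6670·e^(0.7734t)
17100/6670 = e^((0.7734 − 0.3744)t) → ln(2.56372) = 0.399·t
t = 0.94146 / 0.399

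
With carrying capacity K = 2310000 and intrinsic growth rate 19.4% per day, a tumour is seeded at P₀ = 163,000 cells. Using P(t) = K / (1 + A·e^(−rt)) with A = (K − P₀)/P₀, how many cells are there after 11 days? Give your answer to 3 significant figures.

≈ 903,000 cells

A = (2310000 − 163000)/163000 = 13.17178
P(11) = 2310000 / (1 + 13.17178·e^(−0.194·11)) = 2310000 / (1 + 13.17178·0.118363)
= 2310000 / 2.55905 ≈ 902678.76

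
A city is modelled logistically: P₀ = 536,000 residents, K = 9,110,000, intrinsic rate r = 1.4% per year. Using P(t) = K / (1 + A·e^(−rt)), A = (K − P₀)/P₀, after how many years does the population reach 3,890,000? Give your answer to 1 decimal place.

t ≈ 177.0 years

A = (9110000 − 536000)/536000 = 15.99627
3890000 = 9110000/(1 + 15.99627·e^(−0.014t)) → 1 + 15.99627·e^(−0.014t) = 2.3419
e^(−0.014t) = 0.083888 → t = ln(11.92059)/0.014 = 2.47827/0.014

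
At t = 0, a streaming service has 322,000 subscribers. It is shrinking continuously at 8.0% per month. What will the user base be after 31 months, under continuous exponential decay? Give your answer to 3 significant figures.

P(31) = 322000 · e^(-0.08·31) = 322000 · e^(-2.48)
= 322000 · 0.08374 ≈ 26965.32

≈ 27,000 subscribers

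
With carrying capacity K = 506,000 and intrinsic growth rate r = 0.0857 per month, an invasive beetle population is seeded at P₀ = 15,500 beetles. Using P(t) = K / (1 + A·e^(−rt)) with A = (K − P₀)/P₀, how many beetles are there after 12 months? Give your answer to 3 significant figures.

A = (506000 − 15500)/15500 = 31.64516
P(12) = 506000 / (1 + 31.64516·e^(−0.0857·12)) = 506000 / (1 + 31.64516·0.357579)
= 506000 / 12.31563 ≈ 41085.99

≈ 41,100 beetles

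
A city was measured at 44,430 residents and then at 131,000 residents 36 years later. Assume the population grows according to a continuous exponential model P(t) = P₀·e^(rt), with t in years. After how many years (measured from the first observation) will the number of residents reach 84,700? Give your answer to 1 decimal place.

t ≈ 21.5 years

r = ln(131000/44430) / 36 ≈ 0.030036 per year
t = ln(84700/44430) / r = 0.6452 / 0.030036 ≈ 21.481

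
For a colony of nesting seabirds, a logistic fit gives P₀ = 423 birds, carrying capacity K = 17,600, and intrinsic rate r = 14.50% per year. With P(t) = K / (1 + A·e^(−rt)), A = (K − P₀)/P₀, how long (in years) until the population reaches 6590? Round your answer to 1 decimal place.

A = (17600 − 423)/423 = 40.60757
6590 = 17600/(1 + 40.60757·e^(−0.145t)) → 1 + 40.60757·e^(−0.145t) = 2.67071
e^(−0.145t) = 0.041143 → t = ln(24.30553)/0.145 = 3.1907/0.145

t ≈ 22.0 years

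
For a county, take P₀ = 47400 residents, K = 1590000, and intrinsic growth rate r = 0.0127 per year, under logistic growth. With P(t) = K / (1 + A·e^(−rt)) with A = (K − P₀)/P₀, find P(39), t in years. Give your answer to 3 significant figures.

A = (1590000 − 47400)/47400 = 32.5443
P(39) = 1590000 / (1 + 32.5443·e^(−0.0127·39)) = 1590000 / (1 + 32.5443·0.609388)
= 1590000 / 20.83211 ≈ 76324.48

≈ 76,300 residents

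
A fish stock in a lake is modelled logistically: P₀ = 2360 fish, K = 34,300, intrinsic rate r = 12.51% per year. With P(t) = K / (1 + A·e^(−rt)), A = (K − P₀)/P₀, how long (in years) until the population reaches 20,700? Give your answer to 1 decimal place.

t ≈ 24.2 years

A = (34300 − 2360)/2360 = 13.5339
20700 = 34300/(1 + 13.5339·e^(−0.1251t)) → 1 + 13.5339·e^(−0.1251t) = 1.657
e^(−0.1251t) = 0.048545 → t = ln(20.59939)/0.1251 = 3.02526/0.1251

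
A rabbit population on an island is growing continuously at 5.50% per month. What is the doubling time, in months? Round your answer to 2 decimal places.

doubling time ≈ 12.60 months

doubling time = ln(2) / |r| = 0.69315 / 0.055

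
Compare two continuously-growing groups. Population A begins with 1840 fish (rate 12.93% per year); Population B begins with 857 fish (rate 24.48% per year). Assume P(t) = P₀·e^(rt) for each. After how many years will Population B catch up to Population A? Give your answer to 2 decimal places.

t ≈ 6.62 years

1840·e^(0.1293t) = 857·e^(0.2448t)
1840/857 = e^((0.2448 − 0.1293)t) → ln(2.14702) = 0.1155·t
t = 0.76408 / 0.1155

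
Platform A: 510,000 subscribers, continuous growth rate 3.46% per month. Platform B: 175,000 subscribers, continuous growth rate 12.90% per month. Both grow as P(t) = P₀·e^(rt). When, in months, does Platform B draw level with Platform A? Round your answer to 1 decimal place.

t ≈ 11.3 months

510000·e^(0.0346t) = 175000·e^(0.129t)
510000/175000 = e^((0.129 − 0.0346)t) → ln(2.91429) = 0.0944·t
t = 1.06962 / 0.0944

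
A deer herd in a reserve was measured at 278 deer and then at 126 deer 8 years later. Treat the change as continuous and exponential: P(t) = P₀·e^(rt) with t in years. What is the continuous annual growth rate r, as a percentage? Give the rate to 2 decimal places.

126 = 278 · e^(r·8)
e^(8r) = 126/278 = 0.45324
r = ln(0.45324) / 8 = -0.79134 / 8

r ≈ -9.89% per year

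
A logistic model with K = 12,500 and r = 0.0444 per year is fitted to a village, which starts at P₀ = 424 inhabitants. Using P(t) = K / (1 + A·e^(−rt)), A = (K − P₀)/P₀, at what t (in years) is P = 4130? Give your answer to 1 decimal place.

t ≈ 59.5 years

A = (12500 − 424)/424 = 28.48113
4130 = 12500/(1 + 28.48113·e^(−0.0444t)) → 1 + 28.48113·e^(−0.0444t) = 3.02663
e^(−0.0444t) = 0.071157 → t = ln(14.05341)/0.0444 = 2.64287/0.0444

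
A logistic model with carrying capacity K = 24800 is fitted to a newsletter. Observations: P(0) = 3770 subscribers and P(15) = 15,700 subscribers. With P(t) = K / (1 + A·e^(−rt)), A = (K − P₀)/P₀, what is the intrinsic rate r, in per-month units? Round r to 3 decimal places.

A = (24800 − 3770)/3770 = 5.57825
15700 = 24800/(1 + 5.57825·e^(−r·15)) → e^(−15r) = (1.57962 − 1)/5.57825 = 0.103907
r = −ln(0.103907)/15 = 2.26426/15

r ≈ 0.151 per month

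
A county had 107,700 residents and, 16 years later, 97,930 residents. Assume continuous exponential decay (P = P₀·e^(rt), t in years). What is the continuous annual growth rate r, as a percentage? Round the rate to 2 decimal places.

97930 = 107700 · e^(r·16)
e^(16r) = 97930/107700 = 0.90929
r = ln(0.90929) / 16 = -0.0951 / 16

r ≈ -0.59% per year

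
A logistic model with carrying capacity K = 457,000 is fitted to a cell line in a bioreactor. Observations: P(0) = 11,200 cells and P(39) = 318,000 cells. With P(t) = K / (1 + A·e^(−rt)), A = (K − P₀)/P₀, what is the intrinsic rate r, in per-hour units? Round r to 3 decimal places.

r ≈ 0.116 per hour

A = (457000 − 11200)/11200 = 39.80357
318000 = 457000/(1 + 39.80357·e^(−r·39)) → e^(−39r) = (1.43711 − 1)/39.80357 = 0.010982
r = −ln(0.010982)/39 = 4.51153/39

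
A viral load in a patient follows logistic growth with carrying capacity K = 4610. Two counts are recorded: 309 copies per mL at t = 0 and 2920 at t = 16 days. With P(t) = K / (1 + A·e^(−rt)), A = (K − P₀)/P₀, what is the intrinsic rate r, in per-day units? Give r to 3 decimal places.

r ≈ 0.199 per day

A = (4610 − 309)/309 = 13.91909
2920 = 4610/(1 + 13.91909·e^(−r·16)) → e^(−16r) = (1.57877 − 1)/13.91909 = 0.041581
r = −ln(0.041581)/16 = 3.18012/16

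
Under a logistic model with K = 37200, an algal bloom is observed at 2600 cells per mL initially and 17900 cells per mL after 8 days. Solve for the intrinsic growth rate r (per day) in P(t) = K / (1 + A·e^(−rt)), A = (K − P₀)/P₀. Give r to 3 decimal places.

A = (37200 − 2600)/2600 = 13.30769
17900 = 37200/(1 + 13.30769·e^(−r·8)) → e^(−8r) = (2.07821 − 1)/13.30769 = 0.081022
r = −ln(0.081022)/8 = 2.51304/8

r ≈ 0.314 per day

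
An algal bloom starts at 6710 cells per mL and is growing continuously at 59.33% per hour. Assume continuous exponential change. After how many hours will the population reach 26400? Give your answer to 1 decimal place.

t ≈ 2.3 hours

26400 = 6710 · e^(0.5933·t)
t = ln(26400/6710) / 0.5933 = ln(3.93443) / 0.5933 = 1.36977 / 0.5933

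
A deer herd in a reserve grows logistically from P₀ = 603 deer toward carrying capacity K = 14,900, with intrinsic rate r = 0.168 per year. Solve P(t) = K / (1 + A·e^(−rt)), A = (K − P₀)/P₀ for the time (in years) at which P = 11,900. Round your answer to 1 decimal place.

A = (14900 − 603)/603 = 23.70978
11900 = 14900/(1 + 23.70978·e^(−0.168t)) → 1 + 23.70978·e^(−0.168t) = 1.2521
e^(−0.168t) = 0.010633 → t = ln(94.04881)/0.168 = 4.54381/0.168

t ≈ 27.0 years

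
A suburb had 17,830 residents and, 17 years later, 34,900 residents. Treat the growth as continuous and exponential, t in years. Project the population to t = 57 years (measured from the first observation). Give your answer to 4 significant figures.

≈ 169,500 residents

r = ln(34900/17830) / 17 ≈ 0.039506 per year
P(57) = 17830 · e^(0.039506·57) = 17830 · 9.5053 ≈ 169479.58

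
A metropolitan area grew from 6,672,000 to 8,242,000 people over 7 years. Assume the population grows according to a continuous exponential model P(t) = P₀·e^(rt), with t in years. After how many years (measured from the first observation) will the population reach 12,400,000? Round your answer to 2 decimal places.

r = ln(8242000/6672000) / 7 ≈ 0.030189 per year
t = ln(12400000/6672000) / r = 0.61978 / 0.030189 ≈ 20.53

t ≈ 20.53 years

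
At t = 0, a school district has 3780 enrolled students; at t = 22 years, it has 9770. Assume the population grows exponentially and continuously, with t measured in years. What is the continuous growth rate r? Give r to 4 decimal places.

9770 = 3780 · e^(r·22)
e^(22r) = 9770/3780 = 2.58466
r = ln(2.58466) / 22 = 0.94959 / 22

r ≈ 0.0432 per year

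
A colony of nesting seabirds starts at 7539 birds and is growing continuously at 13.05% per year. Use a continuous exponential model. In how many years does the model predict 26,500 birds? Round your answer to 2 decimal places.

t ≈ 9.63 years

26500 = 7539 · e^(0.1305·t)
t = ln(26500/7539) / 0.1305 = ln(3.51506) / 0.1305 = 1.25706 / 0.1305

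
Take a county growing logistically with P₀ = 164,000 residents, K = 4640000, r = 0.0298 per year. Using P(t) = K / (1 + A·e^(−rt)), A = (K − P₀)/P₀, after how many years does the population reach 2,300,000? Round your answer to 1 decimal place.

t ≈ 110.4 years

A = (4640000 − 164000)/164000 = 27.29268
2300000 = 4640000/(1 + 27.29268·e^(−0.0298t)) → 1 + 27.29268·e^(−0.0298t) = 2.01739
e^(−0.0298t) = 0.037277 → t = ln(26.82614)/0.0298 = 3.28938/0.0298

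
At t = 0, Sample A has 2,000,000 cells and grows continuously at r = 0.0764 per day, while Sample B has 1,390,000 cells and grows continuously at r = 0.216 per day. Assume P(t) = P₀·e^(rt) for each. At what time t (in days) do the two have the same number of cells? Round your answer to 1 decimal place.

2000000·e^(0.0764t) = 1390000·e^(0.216t)
2000000/1390000 = e^((0.216 − 0.0764)t) → ln(1.43885) = 0.1396·t
t = 0.36384 / 0.1396

t ≈ 2.6 days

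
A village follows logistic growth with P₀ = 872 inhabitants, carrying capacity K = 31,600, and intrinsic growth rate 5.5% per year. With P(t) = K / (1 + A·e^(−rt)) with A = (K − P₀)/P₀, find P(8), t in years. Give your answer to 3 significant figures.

≈ 1,330 inhabitants

A = (31600 − 872)/872 = 35.23853
P(8) = 31600 / (1 + 35.23853·e^(−0.055·8)) = 31600 / (1 + 35.23853·0.644036)
= 31600 / 23.6949 ≈ 1333.62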